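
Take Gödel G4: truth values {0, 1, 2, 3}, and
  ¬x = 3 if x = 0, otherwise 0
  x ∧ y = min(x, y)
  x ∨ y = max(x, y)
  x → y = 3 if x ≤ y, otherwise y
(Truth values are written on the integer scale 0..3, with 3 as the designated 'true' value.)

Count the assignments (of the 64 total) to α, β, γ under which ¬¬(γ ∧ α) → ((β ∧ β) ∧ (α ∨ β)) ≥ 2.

46

value 3: 37 assignments (counts)
value 2: 9 assignments (counts)
value 1: 9 assignments
value 0: 9 assignments
So 46 of the 64 assignments meet the threshold.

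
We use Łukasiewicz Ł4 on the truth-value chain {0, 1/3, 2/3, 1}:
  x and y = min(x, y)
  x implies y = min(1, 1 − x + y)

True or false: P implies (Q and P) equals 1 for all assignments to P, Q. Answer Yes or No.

Counterexample: take P = 1/3, Q = 0.
Q and P = 0 and 1/3 = 0
P implies (Q and P) = 1/3 implies 0 = 2/3
This gives 2/3 ≠ 1.

No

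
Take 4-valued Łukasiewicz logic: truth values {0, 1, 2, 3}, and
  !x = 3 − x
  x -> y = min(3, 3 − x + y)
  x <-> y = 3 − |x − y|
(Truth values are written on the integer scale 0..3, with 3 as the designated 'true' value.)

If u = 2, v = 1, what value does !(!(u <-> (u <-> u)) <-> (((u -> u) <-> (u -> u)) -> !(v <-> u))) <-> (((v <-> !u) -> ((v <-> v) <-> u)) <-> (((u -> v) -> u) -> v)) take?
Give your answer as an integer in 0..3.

1

u <-> u = 2 <-> 2 = 3
u <-> (u <-> u) = 2 <-> 3 = 2
!(u <-> (u <-> u)) = !2 = 1
u -> u = 2 -> 2 = 3
u -> u = 2 -> 2 = 3
(u -> u) <-> (u -> u) = 3 <-> 3 = 3
v <-> u = 1 <-> 2 = 2
!(v <-> u) = !2 = 1
((u -> u) <-> (u -> u)) -> !(v <-> u) = 3 -> 1 = 1
!(u <-> (u <-> u)) <-> (((u -> u) <-> (u -> u)) -> !(v <-> u)) = 1 <-> 1 = 3
!(!(u <-> (u <-> u)) <-> (((u -> u) <-> (u -> u)) -> !(v <-> u))) = !3 = 0
!u = !2 = 1
v <-> !u = 1 <-> 1 = 3
v <-> v = 1 <-> 1 = 3
(v <-> v) <-> u = 3 <-> 2 = 2
(v <-> !u) -> ((v <-> v) <-> u) = 3 -> 2 = 2
u -> v = 2 -> 1 = 2
(u -> v) -> u = 2 -> 2 = 3
((u -> v) -> u) -> v = 3 -> 1 = 1
((v <-> !u) -> ((v <-> v) <-> u)) <-> (((u -> v) -> u) -> v) = 2 <-> 1 = 2
!(!(u <-> (u <-> u)) <-> (((u -> u) <-> (u -> u)) -> !(v <-> u))) <-> (((v <-> !u) -> ((v <-> v) <-> u)) <-> (((u -> v) -> u) -> v)) = 0 <-> 2 = 1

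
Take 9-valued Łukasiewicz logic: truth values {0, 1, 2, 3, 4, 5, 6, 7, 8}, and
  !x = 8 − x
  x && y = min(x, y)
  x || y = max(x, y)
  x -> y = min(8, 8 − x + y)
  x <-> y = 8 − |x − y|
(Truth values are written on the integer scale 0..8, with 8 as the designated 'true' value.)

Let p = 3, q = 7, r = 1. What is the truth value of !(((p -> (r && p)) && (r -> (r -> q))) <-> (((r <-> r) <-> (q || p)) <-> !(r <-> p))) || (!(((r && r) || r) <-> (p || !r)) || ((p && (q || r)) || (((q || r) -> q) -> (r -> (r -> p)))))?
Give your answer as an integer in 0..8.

8

r && p = 1 && 3 = 1
p -> (r && p) = 3 -> 1 = 6
r -> q = 1 -> 7 = 8
r -> (r -> q) = 1 -> 8 = 8
(p -> (r && p)) && (r -> (r -> q)) = 6 && 8 = 6
r <-> r = 1 <-> 1 = 8
q || p = 7 || 3 = 7
(r <-> r) <-> (q || p) = 8 <-> 7 = 7
r <-> p = 1 <-> 3 = 6
!(r <-> p) = !6 = 2
((r <-> r) <-> (q || p)) <-> !(r <-> p) = 7 <-> 2 = 3
((p -> (r && p)) && (r -> (r -> q))) <-> (((r <-> r) <-> (q || p)) <-> !(r <-> p)) = 6 <-> 3 = 5
!(((p -> (r && p)) && (r -> (r -> q))) <-> (((r <-> r) <-> (q || p)) <-> !(r <-> p))) = !5 = 3
r && r = 1 && 1 = 1
(r && r) || r = 1 || 1 = 1
!r = !1 = 7
p || !r = 3 || 7 = 7
((r && r) || r) <-> (p || !r) = 1 <-> 7 = 2
!(((r && r) || r) <-> (p || !r)) = !2 = 6
q || r = 7 || 1 = 7
p && (q || r) = 3 && 7 = 3
q || r = 7 || 1 = 7
(q || r) -> q = 7 -> 7 = 8
r -> p = 1 -> 3 = 8
r -> (r -> p) = 1 -> 8 = 8
((q || r) -> q) -> (r -> (r -> p)) = 8 -> 8 = 8
(p && (q || r)) || (((q || r) -> q) -> (r -> (r -> p))) = 3 || 8 = 8
!(((r && r) || r) <-> (p || !r)) || ((p && (q || r)) || (((q || r) -> q) -> (r -> (r -> p)))) = 6 || 8 = 8
!(((p -> (r && p)) && (r -> (r -> q))) <-> (((r <-> r) <-> (q || p)) <-> !(r <-> p))) || (!(((r && r) || r) <-> (p || !r)) || ((p && (q || r)) || (((q || r) -> q) -> (r -> (r -> p))))) = 3 || 8 = 8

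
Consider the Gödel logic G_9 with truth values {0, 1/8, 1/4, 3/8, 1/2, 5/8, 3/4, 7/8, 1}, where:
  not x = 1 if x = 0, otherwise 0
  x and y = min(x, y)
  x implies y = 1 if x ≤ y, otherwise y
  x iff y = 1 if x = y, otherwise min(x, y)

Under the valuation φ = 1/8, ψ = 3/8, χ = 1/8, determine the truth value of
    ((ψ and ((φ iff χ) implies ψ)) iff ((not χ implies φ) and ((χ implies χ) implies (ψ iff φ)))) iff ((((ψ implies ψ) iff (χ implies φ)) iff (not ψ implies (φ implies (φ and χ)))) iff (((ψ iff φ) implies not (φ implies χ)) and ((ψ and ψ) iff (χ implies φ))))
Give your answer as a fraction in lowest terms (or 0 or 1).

φ iff χ = 1/8 iff 1/8 = 1
(φ iff χ) implies ψ = 1 implies 3/8 = 3/8
ψ and ((φ iff χ) implies ψ) = 3/8 and 3/8 = 3/8
not χ = not 1/8 = 0
not χ implies φ = 0 implies 1/8 = 1
χ implies χ = 1/8 implies 1/8 = 1
ψ iff φ = 3/8 iff 1/8 = 1/8
(χ implies χ) implies (ψ iff φ) = 1 implies 1/8 = 1/8
(not χ implies φ) and ((χ implies χ) implies (ψ iff φ)) = 1 and 1/8 = 1/8
(ψ and ((φ iff χ) implies ψ)) iff ((not χ implies φ) and ((χ implies χ) implies (ψ iff φ))) = 3/8 iff 1/8 = 1/8
ψ implies ψ = 3/8 implies 3/8 = 1
χ implies φ = 1/8 implies 1/8 = 1
(ψ implies ψ) iff (χ implies φ) = 1 iff 1 = 1
not ψ = not 3/8 = 0
φ and χ = 1/8 and 1/8 = 1/8
φ implies (φ and χ) = 1/8 implies 1/8 = 1
not ψ implies (φ implies (φ and χ)) = 0 implies 1 = 1
((ψ implies ψ) iff (χ implies φ)) iff (not ψ implies (φ implies (φ and χ))) = 1 iff 1 = 1
ψ iff φ = 3/8 iff 1/8 = 1/8
φ implies χ = 1/8 implies 1/8 = 1
not (φ implies χ) = not 1 = 0
(ψ iff φ) implies not (φ implies χ) = 1/8 implies 0 = 0
ψ and ψ = 3/8 and 3/8 = 3/8
χ implies φ = 1/8 implies 1/8 = 1
(ψ and ψ) iff (χ implies φ) = 3/8 iff 1 = 3/8
((ψ iff φ) implies not (φ implies χ)) and ((ψ and ψ) iff (χ implies φ)) = 0 and 3/8 = 0
(((ψ implies ψ) iff (χ implies φ)) iff (not ψ implies (φ implies (φ and χ)))) iff (((ψ iff φ) implies not (φ implies χ)) and ((ψ and ψ) iff (χ implies φ))) = 1 iff 0 = 0
((ψ and ((φ iff χ) implies ψ)) iff ((not χ implies φ) and ((χ implies χ) implies (ψ iff φ)))) iff ((((ψ implies ψ) iff (χ implies φ)) iff (not ψ implies (φ implies (φ and χ)))) iff (((ψ iff φ) implies not (φ implies χ)) and ((ψ and ψ) iff (χ implies φ)))) = 1/8 iff 0 = 0

0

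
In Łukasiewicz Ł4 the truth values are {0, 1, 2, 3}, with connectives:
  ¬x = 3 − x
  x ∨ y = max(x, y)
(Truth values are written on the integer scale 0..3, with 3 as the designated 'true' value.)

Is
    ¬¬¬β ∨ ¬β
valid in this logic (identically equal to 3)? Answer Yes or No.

Counterexample: take β = 1.
¬β = ¬1 = 2
¬¬β = ¬2 = 1
¬¬¬β = ¬1 = 2
¬¬¬β ∨ ¬β = 2 ∨ 2 = 2
This gives 2 ≠ 3.

No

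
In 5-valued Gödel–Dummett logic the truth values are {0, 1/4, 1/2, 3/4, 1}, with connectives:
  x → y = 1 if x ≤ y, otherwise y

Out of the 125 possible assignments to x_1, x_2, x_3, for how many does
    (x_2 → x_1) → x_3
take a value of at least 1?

55

value 1: 55 assignments (counts)
value 3/4: 15 assignments
value 1/2: 16 assignments
value 1/4: 18 assignments
value 0: 21 assignments
So 55 of the 125 assignments meet the threshold.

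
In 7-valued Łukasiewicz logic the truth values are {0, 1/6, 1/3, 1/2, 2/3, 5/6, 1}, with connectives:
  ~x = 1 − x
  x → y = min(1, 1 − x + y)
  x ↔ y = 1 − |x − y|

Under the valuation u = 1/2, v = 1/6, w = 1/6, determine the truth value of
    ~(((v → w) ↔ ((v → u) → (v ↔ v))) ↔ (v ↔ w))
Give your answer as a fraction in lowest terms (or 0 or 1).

v → w = 1/6 → 1/6 = 1
v → u = 1/6 → 1/2 = 1
v ↔ v = 1/6 ↔ 1/6 = 1
(v → u) → (v ↔ v) = 1 → 1 = 1
(v → w) ↔ ((v → u) → (v ↔ v)) = 1 ↔ 1 = 1
v ↔ w = 1/6 ↔ 1/6 = 1
((v → w) ↔ ((v → u) → (v ↔ v))) ↔ (v ↔ w) = 1 ↔ 1 = 1
~(((v → w) ↔ ((v → u) → (v ↔ v))) ↔ (v ↔ w)) = ~1 = 0

0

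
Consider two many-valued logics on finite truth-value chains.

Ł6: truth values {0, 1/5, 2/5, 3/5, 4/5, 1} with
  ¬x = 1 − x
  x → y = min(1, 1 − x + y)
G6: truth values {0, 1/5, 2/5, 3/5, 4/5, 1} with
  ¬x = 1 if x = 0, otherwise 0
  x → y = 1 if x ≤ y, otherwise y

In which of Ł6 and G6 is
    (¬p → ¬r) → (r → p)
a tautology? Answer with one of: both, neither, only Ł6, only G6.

only Ł6

In Ł6: every assignment gives 1 — tautology.
In G6: at p = 1/5, r = 2/5 the value is 1/5 — not a tautology.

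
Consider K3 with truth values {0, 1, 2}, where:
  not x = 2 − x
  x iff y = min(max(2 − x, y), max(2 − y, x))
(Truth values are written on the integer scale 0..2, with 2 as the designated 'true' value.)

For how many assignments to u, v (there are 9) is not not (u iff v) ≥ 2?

u = 0, v = 0 ↦ 2  ≥
u = 0, v = 1 ↦ 1  <
u = 0, v = 2 ↦ 0  <
u = 1, v = 0 ↦ 1  <
u = 1, v = 1 ↦ 1  <
u = 1, v = 2 ↦ 1  <
u = 2, v = 0 ↦ 0  <
u = 2, v = 1 ↦ 1  <
u = 2, v = 2 ↦ 2  ≥
So 2 of the 9 assignments meet the threshold.

2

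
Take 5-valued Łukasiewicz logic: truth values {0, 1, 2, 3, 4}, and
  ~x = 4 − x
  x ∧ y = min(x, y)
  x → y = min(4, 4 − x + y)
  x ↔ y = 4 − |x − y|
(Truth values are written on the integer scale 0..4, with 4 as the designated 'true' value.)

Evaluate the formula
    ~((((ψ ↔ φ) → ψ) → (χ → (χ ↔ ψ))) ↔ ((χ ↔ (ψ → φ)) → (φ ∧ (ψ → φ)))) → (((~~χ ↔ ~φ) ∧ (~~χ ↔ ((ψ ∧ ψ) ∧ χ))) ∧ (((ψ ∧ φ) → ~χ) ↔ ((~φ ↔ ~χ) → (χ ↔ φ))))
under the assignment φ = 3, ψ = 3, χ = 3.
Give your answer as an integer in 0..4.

4

ψ ↔ φ = 3 ↔ 3 = 4
(ψ ↔ φ) → ψ = 4 → 3 = 3
χ ↔ ψ = 3 ↔ 3 = 4
χ → (χ ↔ ψ) = 3 → 4 = 4
((ψ ↔ φ) → ψ) → (χ → (χ ↔ ψ)) = 3 → 4 = 4
ψ → φ = 3 → 3 = 4
χ ↔ (ψ → φ) = 3 ↔ 4 = 3
ψ → φ = 3 → 3 = 4
φ ∧ (ψ → φ) = 3 ∧ 4 = 3
(χ ↔ (ψ → φ)) → (φ ∧ (ψ → φ)) = 3 → 3 = 4
(((ψ ↔ φ) → ψ) → (χ → (χ ↔ ψ))) ↔ ((χ ↔ (ψ → φ)) → (φ ∧ (ψ → φ))) = 4 ↔ 4 = 4
~((((ψ ↔ φ) → ψ) → (χ → (χ ↔ ψ))) ↔ ((χ ↔ (ψ → φ)) → (φ ∧ (ψ → φ)))) = ~4 = 0
~χ = ~3 = 1
~~χ = ~1 = 3
~φ = ~3 = 1
~~χ ↔ ~φ = 3 ↔ 1 = 2
~χ = ~3 = 1
~~χ = ~1 = 3
ψ ∧ ψ = 3 ∧ 3 = 3
(ψ ∧ ψ) ∧ χ = 3 ∧ 3 = 3
~~χ ↔ ((ψ ∧ ψ) ∧ χ) = 3 ↔ 3 = 4
(~~χ ↔ ~φ) ∧ (~~χ ↔ ((ψ ∧ ψ) ∧ χ)) = 2 ∧ 4 = 2
ψ ∧ φ = 3 ∧ 3 = 3
~χ = ~3 = 1
(ψ ∧ φ) → ~χ = 3 → 1 = 2
~φ = ~3 = 1
~χ = ~3 = 1
~φ ↔ ~χ = 1 ↔ 1 = 4
χ ↔ φ = 3 ↔ 3 = 4
(~φ ↔ ~χ) → (χ ↔ φ) = 4 → 4 = 4
((ψ ∧ φ) → ~χ) ↔ ((~φ ↔ ~χ) → (χ ↔ φ)) = 2 ↔ 4 = 2
((~~χ ↔ ~φ) ∧ (~~χ ↔ ((ψ ∧ ψ) ∧ χ))) ∧ (((ψ ∧ φ) → ~χ) ↔ ((~φ ↔ ~χ) → (χ ↔ φ))) = 2 ∧ 2 = 2
~((((ψ ↔ φ) → ψ) → (χ → (χ ↔ ψ))) ↔ ((χ ↔ (ψ → φ)) → (φ ∧ (ψ → φ)))) → (((~~χ ↔ ~φ) ∧ (~~χ ↔ ((ψ ∧ ψ) ∧ χ))) ∧ (((ψ ∧ φ) → ~χ) ↔ ((~φ ↔ ~χ) → (χ ↔ φ)))) = 0 → 2 = 4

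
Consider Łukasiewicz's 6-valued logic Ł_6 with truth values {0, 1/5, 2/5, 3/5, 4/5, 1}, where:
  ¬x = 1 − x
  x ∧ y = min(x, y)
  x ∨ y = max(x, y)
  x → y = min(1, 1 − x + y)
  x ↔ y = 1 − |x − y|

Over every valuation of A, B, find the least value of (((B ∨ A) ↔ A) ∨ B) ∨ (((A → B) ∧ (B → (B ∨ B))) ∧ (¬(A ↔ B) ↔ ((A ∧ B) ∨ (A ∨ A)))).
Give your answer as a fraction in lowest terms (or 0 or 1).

3/5

Take A = 0, B = 2/5:
B ∨ A = 2/5 ∨ 0 = 2/5
(B ∨ A) ↔ A = 2/5 ↔ 0 = 3/5
((B ∨ A) ↔ A) ∨ B = 3/5 ∨ 2/5 = 3/5
A → B = 0 → 2/5 = 1
B ∨ B = 2/5 ∨ 2/5 = 2/5
B → (B ∨ B) = 2/5 → 2/5 = 1
(A → B) ∧ (B → (B ∨ B)) = 1 ∧ 1 = 1
A ↔ B = 0 ↔ 2/5 = 3/5
¬(A ↔ B) = ¬3/5 = 2/5
A ∧ B = 0 ∧ 2/5 = 0
A ∨ A = 0 ∨ 0 = 0
(A ∧ B) ∨ (A ∨ A) = 0 ∨ 0 = 0
¬(A ↔ B) ↔ ((A ∧ B) ∨ (A ∨ A)) = 2/5 ↔ 0 = 3/5
((A → B) ∧ (B → (B ∨ B))) ∧ (¬(A ↔ B) ↔ ((A ∧ B) ∨ (A ∨ A))) = 1 ∧ 3/5 = 3/5
(((B ∨ A) ↔ A) ∨ B) ∨ (((A → B) ∧ (B → (B ∨ B))) ∧ (¬(A ↔ B) ↔ ((A ∧ B) ∨ (A ∨ A)))) = 3/5 ∨ 3/5 = 3/5
No assignment yields a value below 3/5, so this is the minimum.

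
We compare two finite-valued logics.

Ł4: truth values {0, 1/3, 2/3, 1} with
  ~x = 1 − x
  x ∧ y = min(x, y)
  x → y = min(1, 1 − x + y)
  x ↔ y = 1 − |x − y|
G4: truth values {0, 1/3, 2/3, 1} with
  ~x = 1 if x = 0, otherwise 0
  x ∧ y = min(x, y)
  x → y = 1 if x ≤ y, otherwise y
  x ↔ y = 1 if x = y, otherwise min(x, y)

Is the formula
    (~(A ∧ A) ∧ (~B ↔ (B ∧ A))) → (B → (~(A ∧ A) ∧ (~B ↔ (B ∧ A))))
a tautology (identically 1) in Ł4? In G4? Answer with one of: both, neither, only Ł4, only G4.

In Ł4: every assignment gives 1 — tautology.
In G4: every assignment gives 1 — tautology.

both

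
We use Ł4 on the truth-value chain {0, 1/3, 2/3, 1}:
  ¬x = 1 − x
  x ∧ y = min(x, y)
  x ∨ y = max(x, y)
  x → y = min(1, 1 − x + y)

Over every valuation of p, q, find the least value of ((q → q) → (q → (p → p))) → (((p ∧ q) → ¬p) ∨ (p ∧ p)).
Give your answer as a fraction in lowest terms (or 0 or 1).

Take p = 2/3, q = 2/3:
q → q = 2/3 → 2/3 = 1
p → p = 2/3 → 2/3 = 1
q → (p → p) = 2/3 → 1 = 1
(q → q) → (q → (p → p)) = 1 → 1 = 1
p ∧ q = 2/3 ∧ 2/3 = 2/3
¬p = ¬2/3 = 1/3
(p ∧ q) → ¬p = 2/3 → 1/3 = 2/3
p ∧ p = 2/3 ∧ 2/3 = 2/3
((p ∧ q) → ¬p) ∨ (p ∧ p) = 2/3 ∨ 2/3 = 2/3
((q → q) → (q → (p → p))) → (((p ∧ q) → ¬p) ∨ (p ∧ p)) = 1 → 2/3 = 2/3
No assignment yields a value below 2/3, so this is the minimum.

2/3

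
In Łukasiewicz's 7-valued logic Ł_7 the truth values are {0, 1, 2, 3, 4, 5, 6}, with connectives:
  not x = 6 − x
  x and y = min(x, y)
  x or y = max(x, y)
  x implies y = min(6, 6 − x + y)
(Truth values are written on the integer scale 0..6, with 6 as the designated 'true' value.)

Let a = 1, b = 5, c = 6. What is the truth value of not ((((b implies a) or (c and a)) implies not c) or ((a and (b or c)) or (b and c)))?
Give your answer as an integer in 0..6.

1

b implies a = 5 implies 1 = 2
c and a = 6 and 1 = 1
(b implies a) or (c and a) = 2 or 1 = 2
not c = not 6 = 0
((b implies a) or (c and a)) implies not c = 2 implies 0 = 4
b or c = 5 or 6 = 6
a and (b or c) = 1 and 6 = 1
b and c = 5 and 6 = 5
(a and (b or c)) or (b and c) = 1 or 5 = 5
(((b implies a) or (c and a)) implies not c) or ((a and (b or c)) or (b and c)) = 4 or 5 = 5
not ((((b implies a) or (c and a)) implies not c) or ((a and (b or c)) or (b and c))) = not 5 = 1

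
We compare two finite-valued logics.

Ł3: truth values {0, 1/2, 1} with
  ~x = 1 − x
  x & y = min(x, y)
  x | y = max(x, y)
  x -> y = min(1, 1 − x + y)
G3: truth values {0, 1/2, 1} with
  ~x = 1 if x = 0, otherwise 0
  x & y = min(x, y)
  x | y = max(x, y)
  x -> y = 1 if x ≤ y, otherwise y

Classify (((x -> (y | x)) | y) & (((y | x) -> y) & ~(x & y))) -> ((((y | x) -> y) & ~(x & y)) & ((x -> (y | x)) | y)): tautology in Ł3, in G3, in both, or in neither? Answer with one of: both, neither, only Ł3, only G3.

both

In Ł3: every assignment gives 1 — tautology.
In G3: every assignment gives 1 — tautology.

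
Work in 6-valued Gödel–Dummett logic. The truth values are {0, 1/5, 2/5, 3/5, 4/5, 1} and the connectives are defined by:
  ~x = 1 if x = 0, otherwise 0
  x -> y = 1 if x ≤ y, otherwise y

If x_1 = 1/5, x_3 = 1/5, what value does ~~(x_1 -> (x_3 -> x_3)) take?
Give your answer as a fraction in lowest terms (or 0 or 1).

1

x_3 -> x_3 = 1/5 -> 1/5 = 1
x_1 -> (x_3 -> x_3) = 1/5 -> 1 = 1
~(x_1 -> (x_3 -> x_3)) = ~1 = 0
~~(x_1 -> (x_3 -> x_3)) = ~0 = 1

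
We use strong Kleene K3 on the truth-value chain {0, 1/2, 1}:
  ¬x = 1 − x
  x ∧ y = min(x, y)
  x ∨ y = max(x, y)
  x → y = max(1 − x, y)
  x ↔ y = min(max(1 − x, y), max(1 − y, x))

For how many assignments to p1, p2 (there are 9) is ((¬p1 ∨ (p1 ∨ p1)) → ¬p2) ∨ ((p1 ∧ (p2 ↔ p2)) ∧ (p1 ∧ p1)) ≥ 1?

p1 = 0, p2 = 0 ↦ 1  ≥
p1 = 0, p2 = 1/2 ↦ 1/2  <
p1 = 0, p2 = 1 ↦ 0  <
p1 = 1/2, p2 = 0 ↦ 1  ≥
p1 = 1/2, p2 = 1/2 ↦ 1/2  <
p1 = 1/2, p2 = 1 ↦ 1/2  <
p1 = 1, p2 = 0 ↦ 1  ≥
p1 = 1, p2 = 1/2 ↦ 1/2  <
p1 = 1, p2 = 1 ↦ 1  ≥
So 4 of the 9 assignments meet the threshold.

4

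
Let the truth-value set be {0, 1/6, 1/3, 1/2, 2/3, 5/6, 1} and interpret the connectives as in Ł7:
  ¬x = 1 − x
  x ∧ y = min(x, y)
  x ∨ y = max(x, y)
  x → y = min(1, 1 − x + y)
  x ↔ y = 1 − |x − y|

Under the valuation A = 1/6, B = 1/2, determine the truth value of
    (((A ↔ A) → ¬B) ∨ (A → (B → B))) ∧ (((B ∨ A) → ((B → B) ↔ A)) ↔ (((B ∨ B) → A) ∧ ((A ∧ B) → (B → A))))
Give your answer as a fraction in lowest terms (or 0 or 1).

1

A ↔ A = 1/6 ↔ 1/6 = 1
¬B = ¬1/2 = 1/2
(A ↔ A) → ¬B = 1 → 1/2 = 1/2
B → B = 1/2 → 1/2 = 1
A → (B → B) = 1/6 → 1 = 1
((A ↔ A) → ¬B) ∨ (A → (B → B)) = 1/2 ∨ 1 = 1
B ∨ A = 1/2 ∨ 1/6 = 1/2
B → B = 1/2 → 1/2 = 1
(B → B) ↔ A = 1 ↔ 1/6 = 1/6
(B ∨ A) → ((B → B) ↔ A) = 1/2 → 1/6 = 2/3
B ∨ B = 1/2 ∨ 1/2 = 1/2
(B ∨ B) → A = 1/2 → 1/6 = 2/3
A ∧ B = 1/6 ∧ 1/2 = 1/6
B → A = 1/2 → 1/6 = 2/3
(A ∧ B) → (B → A) = 1/6 → 2/3 = 1
((B ∨ B) → A) ∧ ((A ∧ B) → (B → A)) = 2/3 ∧ 1 = 2/3
((B ∨ A) → ((B → B) ↔ A)) ↔ (((B ∨ B) → A) ∧ ((A ∧ B) → (B → A))) = 2/3 ↔ 2/3 = 1
(((A ↔ A) → ¬B) ∨ (A → (B → B))) ∧ (((B ∨ A) → ((B → B) ↔ A)) ↔ (((B ∨ B) → A) ∧ ((A ∧ B) → (B → A)))) = 1 ∧ 1 = 1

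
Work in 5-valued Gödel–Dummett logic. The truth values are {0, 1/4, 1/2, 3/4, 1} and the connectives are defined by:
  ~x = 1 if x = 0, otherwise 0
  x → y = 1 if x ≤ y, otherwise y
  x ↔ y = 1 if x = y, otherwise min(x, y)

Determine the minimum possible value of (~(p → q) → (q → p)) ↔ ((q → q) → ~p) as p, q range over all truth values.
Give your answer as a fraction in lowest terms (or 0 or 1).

0

Take p = 1/4, q = 0:
p → q = 1/4 → 0 = 0
~(p → q) = ~0 = 1
q → p = 0 → 1/4 = 1
~(p → q) → (q → p) = 1 → 1 = 1
q → q = 0 → 0 = 1
~p = ~1/4 = 0
(q → q) → ~p = 1 → 0 = 0
(~(p → q) → (q → p)) ↔ ((q → q) → ~p) = 1 ↔ 0 = 0
No assignment yields a value below 0, so this is the minimum.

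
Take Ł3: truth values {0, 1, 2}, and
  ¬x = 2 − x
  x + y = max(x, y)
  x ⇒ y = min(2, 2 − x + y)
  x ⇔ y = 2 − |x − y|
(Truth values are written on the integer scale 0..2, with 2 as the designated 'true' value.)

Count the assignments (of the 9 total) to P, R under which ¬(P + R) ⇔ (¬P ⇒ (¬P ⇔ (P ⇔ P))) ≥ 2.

P = 0, R = 0 ↦ 2  ≥
P = 0, R = 1 ↦ 1  <
P = 0, R = 2 ↦ 0  <
P = 1, R = 0 ↦ 1  <
P = 1, R = 1 ↦ 1  <
P = 1, R = 2 ↦ 0  <
P = 2, R = 0 ↦ 0  <
P = 2, R = 1 ↦ 0  <
P = 2, R = 2 ↦ 0  <
So 1 of the 9 assignments meets the threshold.

1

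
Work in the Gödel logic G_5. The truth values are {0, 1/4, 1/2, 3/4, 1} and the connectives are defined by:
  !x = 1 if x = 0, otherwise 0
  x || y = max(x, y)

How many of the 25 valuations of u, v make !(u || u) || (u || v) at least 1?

value 1: 13 assignments (counts)
value 3/4: 6 assignments
value 1/2: 4 assignments
value 1/4: 2 assignments
So 13 of the 25 assignments meet the threshold.

13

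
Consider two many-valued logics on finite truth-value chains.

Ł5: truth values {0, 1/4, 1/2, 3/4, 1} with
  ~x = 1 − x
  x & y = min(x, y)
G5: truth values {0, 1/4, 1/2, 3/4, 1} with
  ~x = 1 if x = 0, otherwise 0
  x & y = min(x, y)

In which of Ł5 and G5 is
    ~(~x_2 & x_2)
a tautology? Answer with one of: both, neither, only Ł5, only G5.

only G5

In Ł5: at x_2 = 1/4 the value is 3/4 — not a tautology.
In G5: every assignment gives 1 — tautology.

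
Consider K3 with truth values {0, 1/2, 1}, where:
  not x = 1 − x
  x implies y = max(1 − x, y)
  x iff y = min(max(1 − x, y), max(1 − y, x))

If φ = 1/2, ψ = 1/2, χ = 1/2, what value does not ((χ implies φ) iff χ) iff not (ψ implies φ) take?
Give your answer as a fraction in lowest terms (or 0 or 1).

χ implies φ = 1/2 implies 1/2 = 1/2
(χ implies φ) iff χ = 1/2 iff 1/2 = 1/2
not ((χ implies φ) iff χ) = not 1/2 = 1/2
ψ implies φ = 1/2 implies 1/2 = 1/2
not (ψ implies φ) = not 1/2 = 1/2
not ((χ implies φ) iff χ) iff not (ψ implies φ) = 1/2 iff 1/2 = 1/2

1/2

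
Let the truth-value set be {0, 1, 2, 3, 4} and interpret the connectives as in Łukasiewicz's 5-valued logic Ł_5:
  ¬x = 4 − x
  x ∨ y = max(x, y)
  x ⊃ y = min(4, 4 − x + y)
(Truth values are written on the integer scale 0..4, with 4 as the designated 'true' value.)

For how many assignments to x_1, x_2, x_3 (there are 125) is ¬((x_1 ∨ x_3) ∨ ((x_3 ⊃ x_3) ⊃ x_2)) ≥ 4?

1

value 4: 1 assignment (counts)
value 3: 7 assignments
value 2: 19 assignments
value 1: 37 assignments
value 0: 61 assignments
So 1 of the 125 assignments meets the threshold.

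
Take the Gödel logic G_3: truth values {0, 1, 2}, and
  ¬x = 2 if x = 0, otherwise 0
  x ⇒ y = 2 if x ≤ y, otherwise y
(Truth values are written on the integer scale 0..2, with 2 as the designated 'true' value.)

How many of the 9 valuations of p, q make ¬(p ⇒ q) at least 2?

2

p = 0, q = 0 ↦ 0  <
p = 0, q = 1 ↦ 0  <
p = 0, q = 2 ↦ 0  <
p = 1, q = 0 ↦ 2  ≥
p = 1, q = 1 ↦ 0  <
p = 1, q = 2 ↦ 0  <
p = 2, q = 0 ↦ 2  ≥
p = 2, q = 1 ↦ 0  <
p = 2, q = 2 ↦ 0  <
So 2 of the 9 assignments meet the threshold.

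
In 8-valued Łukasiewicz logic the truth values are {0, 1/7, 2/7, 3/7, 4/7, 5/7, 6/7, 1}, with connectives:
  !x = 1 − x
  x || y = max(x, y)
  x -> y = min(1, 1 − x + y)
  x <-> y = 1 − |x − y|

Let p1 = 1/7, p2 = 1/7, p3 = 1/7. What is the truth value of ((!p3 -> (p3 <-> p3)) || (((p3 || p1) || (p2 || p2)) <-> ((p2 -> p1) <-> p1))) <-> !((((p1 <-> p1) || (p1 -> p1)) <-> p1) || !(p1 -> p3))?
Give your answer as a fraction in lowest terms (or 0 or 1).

6/7

!p3 = !1/7 = 6/7
p3 <-> p3 = 1/7 <-> 1/7 = 1
!p3 -> (p3 <-> p3) = 6/7 -> 1 = 1
p3 || p1 = 1/7 || 1/7 = 1/7
p2 || p2 = 1/7 || 1/7 = 1/7
(p3 || p1) || (p2 || p2) = 1/7 || 1/7 = 1/7
p2 -> p1 = 1/7 -> 1/7 = 1
(p2 -> p1) <-> p1 = 1 <-> 1/7 = 1/7
((p3 || p1) || (p2 || p2)) <-> ((p2 -> p1) <-> p1) = 1/7 <-> 1/7 = 1
(!p3 -> (p3 <-> p3)) || (((p3 || p1) || (p2 || p2)) <-> ((p2 -> p1) <-> p1)) = 1 || 1 = 1
p1 <-> p1 = 1/7 <-> 1/7 = 1
p1 -> p1 = 1/7 -> 1/7 = 1
(p1 <-> p1) || (p1 -> p1) = 1 || 1 = 1
((p1 <-> p1) || (p1 -> p1)) <-> p1 = 1 <-> 1/7 = 1/7
p1 -> p3 = 1/7 -> 1/7 = 1
!(p1 -> p3) = !1 = 0
(((p1 <-> p1) || (p1 -> p1)) <-> p1) || !(p1 -> p3) = 1/7 || 0 = 1/7
!((((p1 <-> p1) || (p1 -> p1)) <-> p1) || !(p1 -> p3)) = !1/7 = 6/7
((!p3 -> (p3 <-> p3)) || (((p3 || p1) || (p2 || p2)) <-> ((p2 -> p1) <-> p1))) <-> !((((p1 <-> p1) || (p1 -> p1)) <-> p1) || !(p1 -> p3)) = 1 <-> 6/7 = 6/7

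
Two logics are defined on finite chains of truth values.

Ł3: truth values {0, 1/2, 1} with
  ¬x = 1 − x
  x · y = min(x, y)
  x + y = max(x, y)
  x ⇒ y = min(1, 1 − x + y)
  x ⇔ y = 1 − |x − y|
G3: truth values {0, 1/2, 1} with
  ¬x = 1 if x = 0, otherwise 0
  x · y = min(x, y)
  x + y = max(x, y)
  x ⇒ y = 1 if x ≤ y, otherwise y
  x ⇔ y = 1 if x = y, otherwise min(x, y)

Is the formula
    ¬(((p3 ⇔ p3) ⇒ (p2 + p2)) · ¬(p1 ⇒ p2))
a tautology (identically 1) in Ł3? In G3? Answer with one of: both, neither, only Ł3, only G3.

In Ł3: at p1 = 1, p2 = 1/2, p3 = 0 the value is 1/2 — not a tautology.
In G3: every assignment gives 1 — tautology.

only G3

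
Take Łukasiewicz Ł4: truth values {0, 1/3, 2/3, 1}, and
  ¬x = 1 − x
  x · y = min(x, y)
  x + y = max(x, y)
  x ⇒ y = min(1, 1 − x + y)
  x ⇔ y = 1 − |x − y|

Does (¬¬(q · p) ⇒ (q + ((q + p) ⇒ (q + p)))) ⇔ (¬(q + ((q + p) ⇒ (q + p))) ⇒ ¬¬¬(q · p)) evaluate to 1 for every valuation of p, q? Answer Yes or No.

p = 0, q = 0 ↦ 1
p = 0, q = 1/3 ↦ 1
p = 0, q = 2/3 ↦ 1
p = 0, q = 1 ↦ 1
p = 1/3, q = 0 ↦ 1
p = 1/3, q = 1/3 ↦ 1
p = 1/3, q = 2/3 ↦ 1
p = 1/3, q = 1 ↦ 1
p = 2/3, q = 0 ↦ 1
p = 2/3, q = 1/3 ↦ 1
p = 2/3, q = 2/3 ↦ 1
p = 2/3, q = 1 ↦ 1
p = 1, q = 0 ↦ 1
p = 1, q = 1/3 ↦ 1
p = 1, q = 2/3 ↦ 1
p = 1, q = 1 ↦ 1
Every assignment gives a value ≥ 1.

Yes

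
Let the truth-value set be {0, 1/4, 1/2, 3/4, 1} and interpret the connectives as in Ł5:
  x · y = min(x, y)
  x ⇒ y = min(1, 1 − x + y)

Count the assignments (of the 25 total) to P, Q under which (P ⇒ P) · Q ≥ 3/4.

value 1: 5 assignments (counts)
value 3/4: 5 assignments (counts)
value 1/2: 5 assignments
value 1/4: 5 assignments
value 0: 5 assignments
So 10 of the 25 assignments meet the threshold.

10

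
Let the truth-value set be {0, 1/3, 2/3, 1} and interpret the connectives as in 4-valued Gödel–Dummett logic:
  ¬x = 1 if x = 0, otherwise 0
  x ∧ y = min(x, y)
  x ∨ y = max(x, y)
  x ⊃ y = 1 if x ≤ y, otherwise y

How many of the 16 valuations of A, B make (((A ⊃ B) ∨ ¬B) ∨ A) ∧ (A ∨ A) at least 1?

4

A = 0, B = 0 ↦ 0  <
A = 0, B = 1/3 ↦ 0  <
A = 0, B = 2/3 ↦ 0  <
A = 0, B = 1 ↦ 0  <
A = 1/3, B = 0 ↦ 1/3  <
A = 1/3, B = 1/3 ↦ 1/3  <
A = 1/3, B = 2/3 ↦ 1/3  <
A = 1/3, B = 1 ↦ 1/3  <
A = 2/3, B = 0 ↦ 2/3  <
A = 2/3, B = 1/3 ↦ 2/3  <
A = 2/3, B = 2/3 ↦ 2/3  <
A = 2/3, B = 1 ↦ 2/3  <
A = 1, B = 0 ↦ 1  ≥
A = 1, B = 1/3 ↦ 1  ≥
A = 1, B = 2/3 ↦ 1  ≥
A = 1, B = 1 ↦ 1  ≥
So 4 of the 16 assignments meet the threshold.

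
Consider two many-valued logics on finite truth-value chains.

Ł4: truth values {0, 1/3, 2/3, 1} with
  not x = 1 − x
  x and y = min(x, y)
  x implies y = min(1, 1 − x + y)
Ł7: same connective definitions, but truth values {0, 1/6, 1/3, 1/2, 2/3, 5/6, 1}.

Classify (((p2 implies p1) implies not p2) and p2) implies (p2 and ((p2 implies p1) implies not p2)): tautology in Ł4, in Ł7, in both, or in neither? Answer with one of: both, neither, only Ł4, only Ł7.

In Ł4: every assignment gives 1 — tautology.
In Ł7: every assignment gives 1 — tautology.

both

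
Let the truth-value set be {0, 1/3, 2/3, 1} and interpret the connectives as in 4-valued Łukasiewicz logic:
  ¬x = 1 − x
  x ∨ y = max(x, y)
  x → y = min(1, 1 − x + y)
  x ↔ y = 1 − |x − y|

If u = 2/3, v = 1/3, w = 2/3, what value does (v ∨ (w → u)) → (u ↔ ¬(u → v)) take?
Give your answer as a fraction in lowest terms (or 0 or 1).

w → u = 2/3 → 2/3 = 1
v ∨ (w → u) = 1/3 ∨ 1 = 1
u → v = 2/3 → 1/3 = 2/3
¬(u → v) = ¬2/3 = 1/3
u ↔ ¬(u → v) = 2/3 ↔ 1/3 = 2/3
(v ∨ (w → u)) → (u ↔ ¬(u → v)) = 1 → 2/3 = 2/3

2/3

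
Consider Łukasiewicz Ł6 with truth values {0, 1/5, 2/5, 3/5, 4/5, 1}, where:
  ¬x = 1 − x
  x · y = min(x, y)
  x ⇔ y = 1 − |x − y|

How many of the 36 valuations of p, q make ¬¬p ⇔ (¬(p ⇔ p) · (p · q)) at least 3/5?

value 1: 6 assignments (counts)
value 4/5: 6 assignments (counts)
value 3/5: 6 assignments (counts)
value 2/5: 6 assignments
value 1/5: 6 assignments
value 0: 6 assignments
So 18 of the 36 assignments meet the threshold.

18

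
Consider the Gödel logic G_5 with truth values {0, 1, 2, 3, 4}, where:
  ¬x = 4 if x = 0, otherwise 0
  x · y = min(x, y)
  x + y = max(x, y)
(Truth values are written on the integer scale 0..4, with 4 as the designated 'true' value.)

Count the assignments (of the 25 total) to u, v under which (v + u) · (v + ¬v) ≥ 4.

value 4: 6 assignments (counts)
value 3: 6 assignments
value 2: 6 assignments
value 1: 6 assignments
value 0: 1 assignment
So 6 of the 25 assignments meet the threshold.

6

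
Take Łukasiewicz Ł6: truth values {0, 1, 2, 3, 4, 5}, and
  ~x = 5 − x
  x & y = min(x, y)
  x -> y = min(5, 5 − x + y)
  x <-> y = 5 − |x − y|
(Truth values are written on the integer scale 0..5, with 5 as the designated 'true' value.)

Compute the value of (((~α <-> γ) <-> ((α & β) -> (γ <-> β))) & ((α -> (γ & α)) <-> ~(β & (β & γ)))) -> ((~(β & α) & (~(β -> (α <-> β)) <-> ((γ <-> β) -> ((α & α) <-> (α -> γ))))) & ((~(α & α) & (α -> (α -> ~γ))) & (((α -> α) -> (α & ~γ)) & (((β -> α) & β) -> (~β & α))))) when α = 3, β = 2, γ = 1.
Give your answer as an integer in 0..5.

~α = ~3 = 2
~α <-> γ = 2 <-> 1 = 4
α & β = 3 & 2 = 2
γ <-> β = 1 <-> 2 = 4
(α & β) -> (γ <-> β) = 2 -> 4 = 5
(~α <-> γ) <-> ((α & β) -> (γ <-> β)) = 4 <-> 5 = 4
γ & α = 1 & 3 = 1
α -> (γ & α) = 3 -> 1 = 3
β & γ = 2 & 1 = 1
β & (β & γ) = 2 & 1 = 1
~(β & (β & γ)) = ~1 = 4
(α -> (γ & α)) <-> ~(β & (β & γ)) = 3 <-> 4 = 4
((~α <-> γ) <-> ((α & β) -> (γ <-> β))) & ((α -> (γ & α)) <-> ~(β & (β & γ))) = 4 & 4 = 4
β & α = 2 & 3 = 2
~(β & α) = ~2 = 3
α <-> β = 3 <-> 2 = 4
β -> (α <-> β) = 2 -> 4 = 5
~(β -> (α <-> β)) = ~5 = 0
γ <-> β = 1 <-> 2 = 4
α & α = 3 & 3 = 3
α -> γ = 3 -> 1 = 3
(α & α) <-> (α -> γ) = 3 <-> 3 = 5
(γ <-> β) -> ((α & α) <-> (α -> γ)) = 4 -> 5 = 5
~(β -> (α <-> β)) <-> ((γ <-> β) -> ((α & α) <-> (α -> γ))) = 0 <-> 5 = 0
~(β & α) & (~(β -> (α <-> β)) <-> ((γ <-> β) -> ((α & α) <-> (α -> γ)))) = 3 & 0 = 0
α & α = 3 & 3 = 3
~(α & α) = ~3 = 2
~γ = ~1 = 4
α -> ~γ = 3 -> 4 = 5
α -> (α -> ~γ) = 3 -> 5 = 5
~(α & α) & (α -> (α -> ~γ)) = 2 & 5 = 2
α -> α = 3 -> 3 = 5
~γ = ~1 = 4
α & ~γ = 3 & 4 = 3
(α -> α) -> (α & ~γ) = 5 -> 3 = 3
β -> α = 2 -> 3 = 5
(β -> α) & β = 5 & 2 = 2
~β = ~2 = 3
~β & α = 3 & 3 = 3
((β -> α) & β) -> (~β & α) = 2 -> 3 = 5
((α -> α) -> (α & ~γ)) & (((β -> α) & β) -> (~β & α)) = 3 & 5 = 3
(~(α & α) & (α -> (α -> ~γ))) & (((α -> α) -> (α & ~γ)) & (((β -> α) & β) -> (~β & α))) = 2 & 3 = 2
(~(β & α) & (~(β -> (α <-> β)) <-> ((γ <-> β) -> ((α & α) <-> (α -> γ))))) & ((~(α & α) & (α -> (α -> ~γ))) & (((α -> α) -> (α & ~γ)) & (((β -> α) & β) -> (~β & α)))) = 0 & 2 = 0
(((~α <-> γ) <-> ((α & β) -> (γ <-> β))) & ((α -> (γ & α)) <-> ~(β & (β & γ)))) -> ((~(β & α) & (~(β -> (α <-> β)) <-> ((γ <-> β) -> ((α & α) <-> (α -> γ))))) & ((~(α & α) & (α -> (α -> ~γ))) & (((α -> α) -> (α & ~γ)) & (((β -> α) & β) -> (~β & α))))) = 4 -> 0 = 1

1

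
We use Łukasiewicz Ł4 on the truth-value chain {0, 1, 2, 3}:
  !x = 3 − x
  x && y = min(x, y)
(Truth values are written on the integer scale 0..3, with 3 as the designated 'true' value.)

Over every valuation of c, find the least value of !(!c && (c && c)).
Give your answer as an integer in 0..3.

2

Take c = 1:
!c = !1 = 2
c && c = 1 && 1 = 1
!c && (c && c) = 2 && 1 = 1
!(!c && (c && c)) = !1 = 2
No assignment yields a value below 2, so this is the minimum.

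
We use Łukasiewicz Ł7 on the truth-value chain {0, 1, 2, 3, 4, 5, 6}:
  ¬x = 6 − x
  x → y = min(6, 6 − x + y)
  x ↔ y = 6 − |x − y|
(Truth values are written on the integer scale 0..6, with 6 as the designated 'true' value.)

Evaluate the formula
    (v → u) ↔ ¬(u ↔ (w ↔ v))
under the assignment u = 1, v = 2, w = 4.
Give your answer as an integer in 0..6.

4

v → u = 2 → 1 = 5
w ↔ v = 4 ↔ 2 = 4
u ↔ (w ↔ v) = 1 ↔ 4 = 3
¬(u ↔ (w ↔ v)) = ¬3 = 3
(v → u) ↔ ¬(u ↔ (w ↔ v)) = 5 ↔ 3 = 4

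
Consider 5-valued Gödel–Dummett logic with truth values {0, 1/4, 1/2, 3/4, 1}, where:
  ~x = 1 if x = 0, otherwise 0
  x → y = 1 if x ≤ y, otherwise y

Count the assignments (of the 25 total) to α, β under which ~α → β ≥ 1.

21

value 1: 21 assignments (counts)
value 3/4: 1 assignment
value 1/2: 1 assignment
value 1/4: 1 assignment
value 0: 1 assignment
So 21 of the 25 assignments meet the threshold.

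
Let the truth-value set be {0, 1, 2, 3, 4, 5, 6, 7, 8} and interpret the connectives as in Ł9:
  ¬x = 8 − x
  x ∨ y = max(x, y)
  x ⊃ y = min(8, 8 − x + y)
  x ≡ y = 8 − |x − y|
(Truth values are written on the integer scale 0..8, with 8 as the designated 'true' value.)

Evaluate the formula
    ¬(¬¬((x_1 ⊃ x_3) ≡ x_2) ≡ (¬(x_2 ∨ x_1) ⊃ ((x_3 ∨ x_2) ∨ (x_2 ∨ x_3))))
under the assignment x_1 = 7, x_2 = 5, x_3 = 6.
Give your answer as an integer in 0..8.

x_1 ⊃ x_3 = 7 ⊃ 6 = 7
(x_1 ⊃ x_3) ≡ x_2 = 7 ≡ 5 = 6
¬((x_1 ⊃ x_3) ≡ x_2) = ¬6 = 2
¬¬((x_1 ⊃ x_3) ≡ x_2) = ¬2 = 6
x_2 ∨ x_1 = 5 ∨ 7 = 7
¬(x_2 ∨ x_1) = ¬7 = 1
x_3 ∨ x_2 = 6 ∨ 5 = 6
x_2 ∨ x_3 = 5 ∨ 6 = 6
(x_3 ∨ x_2) ∨ (x_2 ∨ x_3) = 6 ∨ 6 = 6
¬(x_2 ∨ x_1) ⊃ ((x_3 ∨ x_2) ∨ (x_2 ∨ x_3)) = 1 ⊃ 6 = 8
¬¬((x_1 ⊃ x_3) ≡ x_2) ≡ (¬(x_2 ∨ x_1) ⊃ ((x_3 ∨ x_2) ∨ (x_2 ∨ x_3))) = 6 ≡ 8 = 6
¬(¬¬((x_1 ⊃ x_3) ≡ x_2) ≡ (¬(x_2 ∨ x_1) ⊃ ((x_3 ∨ x_2) ∨ (x_2 ∨ x_3)))) = ¬6 = 2

2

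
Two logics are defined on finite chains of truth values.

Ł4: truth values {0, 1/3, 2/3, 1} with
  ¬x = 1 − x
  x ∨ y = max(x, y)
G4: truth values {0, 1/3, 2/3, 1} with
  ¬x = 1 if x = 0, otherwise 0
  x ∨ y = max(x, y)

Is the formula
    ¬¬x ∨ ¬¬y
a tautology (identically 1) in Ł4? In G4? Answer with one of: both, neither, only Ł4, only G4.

neither

In Ł4: at x = 0, y = 0 the value is 0 — not a tautology.
In G4: at x = 0, y = 0 the value is 0 — not a tautology.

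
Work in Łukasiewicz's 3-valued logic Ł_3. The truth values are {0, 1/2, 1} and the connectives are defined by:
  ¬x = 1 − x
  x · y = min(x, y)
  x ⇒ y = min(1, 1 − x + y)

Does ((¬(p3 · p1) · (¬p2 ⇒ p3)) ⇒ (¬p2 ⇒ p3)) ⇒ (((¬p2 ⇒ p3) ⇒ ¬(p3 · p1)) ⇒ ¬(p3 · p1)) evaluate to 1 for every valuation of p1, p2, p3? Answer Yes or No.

Counterexample: take p1 = 1/2, p2 = 0, p3 = 1/2.
p3 · p1 = 1/2 · 1/2 = 1/2
¬(p3 · p1) = ¬1/2 = 1/2
¬p2 = ¬0 = 1
¬p2 ⇒ p3 = 1 ⇒ 1/2 = 1/2
¬(p3 · p1) · (¬p2 ⇒ p3) = 1/2 · 1/2 = 1/2
¬p2 = ¬0 = 1
¬p2 ⇒ p3 = 1 ⇒ 1/2 = 1/2
(¬(p3 · p1) · (¬p2 ⇒ p3)) ⇒ (¬p2 ⇒ p3) = 1/2 ⇒ 1/2 = 1
¬p2 = ¬0 = 1
¬p2 ⇒ p3 = 1 ⇒ 1/2 = 1/2
p3 · p1 = 1/2 · 1/2 = 1/2
¬(p3 · p1) = ¬1/2 = 1/2
(¬p2 ⇒ p3) ⇒ ¬(p3 · p1) = 1/2 ⇒ 1/2 = 1
p3 · p1 = 1/2 · 1/2 = 1/2
¬(p3 · p1) = ¬1/2 = 1/2
((¬p2 ⇒ p3) ⇒ ¬(p3 · p1)) ⇒ ¬(p3 · p1) = 1 ⇒ 1/2 = 1/2
((¬(p3 · p1) · (¬p2 ⇒ p3)) ⇒ (¬p2 ⇒ p3)) ⇒ (((¬p2 ⇒ p3) ⇒ ¬(p3 · p1)) ⇒ ¬(p3 · p1)) = 1 ⇒ 1/2 = 1/2
This gives 1/2 ≠ 1.

No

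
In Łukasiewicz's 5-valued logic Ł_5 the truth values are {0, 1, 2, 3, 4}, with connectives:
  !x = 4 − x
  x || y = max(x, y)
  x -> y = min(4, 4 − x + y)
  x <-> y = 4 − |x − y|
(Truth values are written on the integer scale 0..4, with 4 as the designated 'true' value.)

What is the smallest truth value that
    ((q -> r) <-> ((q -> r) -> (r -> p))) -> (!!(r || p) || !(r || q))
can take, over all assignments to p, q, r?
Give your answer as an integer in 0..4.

2

Take p = 0, q = 3, r = 2:
q -> r = 3 -> 2 = 3
q -> r = 3 -> 2 = 3
r -> p = 2 -> 0 = 2
(q -> r) -> (r -> p) = 3 -> 2 = 3
(q -> r) <-> ((q -> r) -> (r -> p)) = 3 <-> 3 = 4
r || p = 2 || 0 = 2
!(r || p) = !2 = 2
!!(r || p) = !2 = 2
r || q = 2 || 3 = 3
!(r || q) = !3 = 1
!!(r || p) || !(r || q) = 2 || 1 = 2
((q -> r) <-> ((q -> r) -> (r -> p))) -> (!!(r || p) || !(r || q)) = 4 -> 2 = 2
No assignment yields a value below 2, so this is the minimum.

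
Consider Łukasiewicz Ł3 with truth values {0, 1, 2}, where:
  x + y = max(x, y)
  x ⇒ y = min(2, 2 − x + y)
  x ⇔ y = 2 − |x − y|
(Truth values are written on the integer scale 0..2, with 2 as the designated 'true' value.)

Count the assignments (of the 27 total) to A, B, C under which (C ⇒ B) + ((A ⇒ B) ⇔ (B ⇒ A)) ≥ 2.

value 2: 21 assignments (counts)
value 1: 5 assignments
value 0: 1 assignment
So 21 of the 27 assignments meet the threshold.

21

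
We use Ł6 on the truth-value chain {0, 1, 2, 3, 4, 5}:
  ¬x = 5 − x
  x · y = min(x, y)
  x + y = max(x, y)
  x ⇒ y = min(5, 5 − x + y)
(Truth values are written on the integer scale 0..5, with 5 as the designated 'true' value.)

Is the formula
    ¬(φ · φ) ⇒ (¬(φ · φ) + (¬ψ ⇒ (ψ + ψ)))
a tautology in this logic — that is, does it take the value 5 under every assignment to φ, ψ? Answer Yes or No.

At φ = 4, ψ = 3, for instance:
φ · φ = 4 · 4 = 4
¬(φ · φ) = ¬4 = 1
¬ψ = ¬3 = 2
ψ + ψ = 3 + 3 = 3
¬ψ ⇒ (ψ + ψ) = 2 ⇒ 3 = 5
¬(φ · φ) + (¬ψ ⇒ (ψ + ψ)) = 1 + 5 = 5
¬(φ · φ) ⇒ (¬(φ · φ) + (¬ψ ⇒ (ψ + ψ))) = 1 ⇒ 5 = 5
and checking the remaining 35 assignments likewise gives ≥ 5 in every case.

Yes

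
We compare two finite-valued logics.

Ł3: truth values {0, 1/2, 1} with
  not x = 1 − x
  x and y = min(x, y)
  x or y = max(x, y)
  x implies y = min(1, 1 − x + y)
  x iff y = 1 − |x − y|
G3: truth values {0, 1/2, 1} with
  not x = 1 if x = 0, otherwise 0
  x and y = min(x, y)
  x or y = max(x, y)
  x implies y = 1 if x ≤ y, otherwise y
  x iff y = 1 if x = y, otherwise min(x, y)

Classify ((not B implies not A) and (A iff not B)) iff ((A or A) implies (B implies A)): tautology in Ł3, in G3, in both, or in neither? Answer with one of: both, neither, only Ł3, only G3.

neither

In Ł3: at A = 0, B = 0 the value is 0 — not a tautology.
In G3: at A = 0, B = 0 the value is 0 — not a tautology.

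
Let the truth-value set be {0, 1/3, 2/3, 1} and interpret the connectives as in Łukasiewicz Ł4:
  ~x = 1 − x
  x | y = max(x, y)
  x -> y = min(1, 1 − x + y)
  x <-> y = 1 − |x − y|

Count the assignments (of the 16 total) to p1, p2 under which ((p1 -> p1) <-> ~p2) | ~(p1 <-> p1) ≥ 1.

p1 = 0, p2 = 0 ↦ 1  ≥
p1 = 0, p2 = 1/3 ↦ 2/3  <
p1 = 0, p2 = 2/3 ↦ 1/3  <
p1 = 0, p2 = 1 ↦ 0  <
p1 = 1/3, p2 = 0 ↦ 1  ≥
p1 = 1/3, p2 = 1/3 ↦ 2/3  <
p1 = 1/3, p2 = 2/3 ↦ 1/3  <
p1 = 1/3, p2 = 1 ↦ 0  <
p1 = 2/3, p2 = 0 ↦ 1  ≥
p1 = 2/3, p2 = 1/3 ↦ 2/3  <
p1 = 2/3, p2 = 2/3 ↦ 1/3  <
p1 = 2/3, p2 = 1 ↦ 0  <
p1 = 1, p2 = 0 ↦ 1  ≥
p1 = 1, p2 = 1/3 ↦ 2/3  <
p1 = 1, p2 = 2/3 ↦ 1/3  <
p1 = 1, p2 = 1 ↦ 0  <
So 4 of the 16 assignments meet the threshold.

4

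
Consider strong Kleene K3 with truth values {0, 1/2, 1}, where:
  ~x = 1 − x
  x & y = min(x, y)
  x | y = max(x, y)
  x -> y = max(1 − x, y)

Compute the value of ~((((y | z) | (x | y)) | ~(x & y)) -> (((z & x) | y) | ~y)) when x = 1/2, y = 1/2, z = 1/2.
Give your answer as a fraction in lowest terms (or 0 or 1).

1/2

y | z = 1/2 | 1/2 = 1/2
x | y = 1/2 | 1/2 = 1/2
(y | z) | (x | y) = 1/2 | 1/2 = 1/2
x & y = 1/2 & 1/2 = 1/2
~(x & y) = ~1/2 = 1/2
((y | z) | (x | y)) | ~(x & y) = 1/2 | 1/2 = 1/2
z & x = 1/2 & 1/2 = 1/2
(z & x) | y = 1/2 | 1/2 = 1/2
~y = ~1/2 = 1/2
((z & x) | y) | ~y = 1/2 | 1/2 = 1/2
(((y | z) | (x | y)) | ~(x & y)) -> (((z & x) | y) | ~y) = 1/2 -> 1/2 = 1/2
~((((y | z) | (x | y)) | ~(x & y)) -> (((z & x) | y) | ~y)) = ~1/2 = 1/2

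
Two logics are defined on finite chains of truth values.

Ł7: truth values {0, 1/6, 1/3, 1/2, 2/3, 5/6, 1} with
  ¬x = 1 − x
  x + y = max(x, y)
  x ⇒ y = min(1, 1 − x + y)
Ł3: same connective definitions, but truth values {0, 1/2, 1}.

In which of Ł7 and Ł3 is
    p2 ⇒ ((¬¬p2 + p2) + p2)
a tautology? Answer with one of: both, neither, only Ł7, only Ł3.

In Ł7: every assignment gives 1 — tautology.
In Ł3: every assignment gives 1 — tautology.

both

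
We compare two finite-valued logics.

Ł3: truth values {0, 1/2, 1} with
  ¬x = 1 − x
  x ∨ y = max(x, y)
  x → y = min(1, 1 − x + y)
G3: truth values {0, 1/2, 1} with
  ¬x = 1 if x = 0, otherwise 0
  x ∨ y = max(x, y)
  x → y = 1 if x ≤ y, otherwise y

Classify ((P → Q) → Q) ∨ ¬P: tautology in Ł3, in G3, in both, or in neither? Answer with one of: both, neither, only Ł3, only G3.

neither

In Ł3: at P = 1/2, Q = 0 the value is 1/2 — not a tautology.
In G3: at P = 1/2, Q = 1/2 the value is 1/2 — not a tautology.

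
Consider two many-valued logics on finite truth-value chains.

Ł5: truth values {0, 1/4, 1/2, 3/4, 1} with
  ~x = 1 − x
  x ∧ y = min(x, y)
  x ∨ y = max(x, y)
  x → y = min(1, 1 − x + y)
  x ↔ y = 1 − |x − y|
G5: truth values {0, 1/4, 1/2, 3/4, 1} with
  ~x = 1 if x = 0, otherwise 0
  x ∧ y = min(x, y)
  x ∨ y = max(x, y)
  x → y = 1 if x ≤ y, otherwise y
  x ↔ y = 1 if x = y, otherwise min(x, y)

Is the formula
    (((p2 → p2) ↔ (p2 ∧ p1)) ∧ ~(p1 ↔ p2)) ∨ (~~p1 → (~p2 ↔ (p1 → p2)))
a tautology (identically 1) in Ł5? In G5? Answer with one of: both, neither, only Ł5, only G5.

neither

In Ł5: at p1 = 1/4, p2 = 1 the value is 3/4 — not a tautology.
In G5: at p1 = 1/4, p2 = 0 the value is 0 — not a tautology.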